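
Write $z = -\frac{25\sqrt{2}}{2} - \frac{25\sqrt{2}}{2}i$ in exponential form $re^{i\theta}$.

r = |z| = sqrt((-25*sqrt(2)/2)^2 + (-25*sqrt(2)/2)^2) = sqrt(625/2 + 625/2) = sqrt(625) = 25
θ = arctan(b/a) = arctan(-17.6777/-17.6777) (quadrant-adjusted) = -135° = -3π/4
z = 25e^(-i*3π/4)


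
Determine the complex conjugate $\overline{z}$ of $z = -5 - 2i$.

If z = a + bi, then conjugate(z) = a - bi
conjugate(-5 - 2i) = -5 + 2i


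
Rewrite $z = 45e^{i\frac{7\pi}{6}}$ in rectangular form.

a = r cos θ = 45 * -sqrt(3)/2 = -45*sqrt(3)/2
b = r sin θ = 45 * -1/2 = -45/2
z = -45*sqrt(3)/2 - (45/2)i


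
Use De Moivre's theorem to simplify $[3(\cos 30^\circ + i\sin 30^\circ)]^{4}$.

By De Moivre: z^n = r^n(cos(nθ) + i sin(nθ))
= 3^4(cos(4*30°) + i sin(4*30°))
= 81(cos 120° + i sin 120°)
= -81/2 + (81*sqrt(3)/2)i


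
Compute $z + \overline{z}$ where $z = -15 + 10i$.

z + conjugate(z) = (a + bi) + (a - bi) = 2a
= 2 * (-15) = -30


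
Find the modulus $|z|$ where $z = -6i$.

|z| = sqrt(a^2 + b^2) = sqrt(0^2 + (-6)^2) = sqrt(36) = 6


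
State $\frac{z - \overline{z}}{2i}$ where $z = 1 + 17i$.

z - conjugate(z) = 2bi
(z - conjugate(z))/(2i) = 2bi/(2i) = b = 17


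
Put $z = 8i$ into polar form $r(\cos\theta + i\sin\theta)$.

r = |z| = sqrt(a^2 + b^2) = sqrt((0)^2 + (8)^2) = sqrt(0 + 64) = sqrt(64) = 8
a = 0 and b > 0, so z lies on the positive imaginary axis: θ = 90°
z = 8(cos 90° + i sin 90°)


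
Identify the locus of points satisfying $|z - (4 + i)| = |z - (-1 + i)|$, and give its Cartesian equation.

|z - z1| = |z - z2| means z is equidistant from z1 and z2,
i.e. the perpendicular bisector of the segment from (4, 1) to (-1, 1) (midpoint (3/2, 1)).
With z = x + yi, square both sides:
(x - 4)^2 + (y - 1)^2 = (x - (-1))^2 + (y - 1)^2
The x^2 and y^2 terms cancel: -10x + 0y = 2 - 17 = -15
Simplify: x = 3/2
Locus: Perpendicular bisector of the segment from (4, 1) to (-1, 1): the line x = 3/2


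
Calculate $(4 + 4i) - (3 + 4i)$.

(4 - 3) + (4 - 4)i = 1


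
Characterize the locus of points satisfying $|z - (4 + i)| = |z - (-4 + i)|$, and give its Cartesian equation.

|z - z1| = |z - z2| means z is equidistant from z1 and z2,
i.e. the perpendicular bisector of the segment from (4, 1) to (-4, 1) (midpoint (0, 1)).
With z = x + yi, square both sides:
(x - 4)^2 + (y - 1)^2 = (x - (-4))^2 + (y - 1)^2
The x^2 and y^2 terms cancel: -16x + 0y = 17 - 17 = 0
Simplify: x = 0
Locus: Perpendicular bisector of the segment from (4, 1) to (-4, 1): the line x = 0


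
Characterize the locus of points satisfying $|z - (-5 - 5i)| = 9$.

|z - z0| = r describes a circle centered at z0 with radius r
Here z0 = -5 - 5i and r = 9
Locus: Circle centered at (-5, -5) with radius 9


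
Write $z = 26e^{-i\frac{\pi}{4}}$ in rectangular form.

a = r cos θ = 26 * sqrt(2)/2 = 13*sqrt(2)
b = r sin θ = 26 * -sqrt(2)/2 = -13*sqrt(2)
z = 13*sqrt(2) - 13*sqrt(2)i


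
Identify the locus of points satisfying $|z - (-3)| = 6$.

|z - z0| = r describes a circle centered at z0 with radius r
Here z0 = -3 and r = 6
Locus: Circle centered at (-3, 0) with radius 6


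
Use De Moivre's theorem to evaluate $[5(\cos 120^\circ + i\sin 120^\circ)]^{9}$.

By De Moivre: z^n = r^n(cos(nθ) + i sin(nθ))
= 5^9(cos(9*120°) + i sin(9*120°))
= 1953125(cos 0° + i sin 0°)
= 1953125


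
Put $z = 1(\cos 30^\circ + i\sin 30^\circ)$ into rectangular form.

a = r cos θ = 1 * sqrt(3)/2 = sqrt(3)/2
b = r sin θ = 1 * 1/2 = 1/2
z = sqrt(3)/2 + (1/2)i


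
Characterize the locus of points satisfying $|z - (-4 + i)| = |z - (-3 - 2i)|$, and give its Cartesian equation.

|z - z1| = |z - z2| means z is equidistant from z1 and z2,
i.e. the perpendicular bisector of the segment from (-4, 1) to (-3, -2) (midpoint (-7/2, -1/2)).
With z = x + yi, square both sides:
(x - (-4))^2 + (y - 1)^2 = (x - (-3))^2 + (y - (-2))^2
The x^2 and y^2 terms cancel: 2x + (-6)y = 13 - 17 = -4
Simplify: x - 3y = -2
Locus: Perpendicular bisector of the segment from (-4, 1) to (-3, -2): the line x - 3y = -2


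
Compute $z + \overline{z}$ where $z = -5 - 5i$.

z + conjugate(z) = (a + bi) + (a - bi) = 2a
= 2 * (-5) = -10


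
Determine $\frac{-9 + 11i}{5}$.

Divisor is real, so divide each part by 5:
= -9/5 + (11/5)i


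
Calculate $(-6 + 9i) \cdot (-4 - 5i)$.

(a1*a2 - b1*b2) + (a1*b2 + b1*a2)i
= (24 - (-45)) + (30 + (-36))i
= 69 - 6i


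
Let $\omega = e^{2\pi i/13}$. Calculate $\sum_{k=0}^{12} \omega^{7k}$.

Let ζ = ω^7 = e^(2πi·7/13). Since 13 ∤ 7, ζ ≠ 1.
Sum = Σ_{k=0}^{12} ζ^k = (ζ^13 - 1)/(ζ - 1) = (ω^{7·13} - 1)/(ζ - 1) = (1 - 1)/(ζ - 1) = 0


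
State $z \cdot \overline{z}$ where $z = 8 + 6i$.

z * conjugate(z) = |z|^2 = a^2 + b^2
= 8^2 + 6^2 = 100


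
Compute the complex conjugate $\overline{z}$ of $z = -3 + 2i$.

If z = a + bi, then conjugate(z) = a - bi
conjugate(-3 + 2i) = -3 - 2i


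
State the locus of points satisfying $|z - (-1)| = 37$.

|z - z0| = r describes a circle centered at z0 with radius r
Here z0 = -1 and r = 37
Locus: Circle centered at (-1, 0) with radius 37


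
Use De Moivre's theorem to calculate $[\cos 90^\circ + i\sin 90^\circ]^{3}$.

By De Moivre: z^n = r^n(cos(nθ) + i sin(nθ))
= 1^3(cos(3*90°) + i sin(3*90°))
= 1(cos 270° + i sin 270°)
= -i


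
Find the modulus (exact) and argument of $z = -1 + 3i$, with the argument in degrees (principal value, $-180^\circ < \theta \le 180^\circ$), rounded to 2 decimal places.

|z| = sqrt((-1)^2 + 3^2) = sqrt(10)
arg(z) = arctan(b/a) = arctan(3/-1) (quadrant-adjusted) = 108.43°


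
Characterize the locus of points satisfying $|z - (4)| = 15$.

|z - z0| = r describes a circle centered at z0 with radius r
Here z0 = 4 and r = 15
Locus: Circle centered at (4, 0) with radius 15


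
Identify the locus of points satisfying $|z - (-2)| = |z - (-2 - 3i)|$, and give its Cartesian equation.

|z - z1| = |z - z2| means z is equidistant from z1 and z2,
i.e. the perpendicular bisector of the segment from (-2, 0) to (-2, -3) (midpoint (-2, -3/2)).
With z = x + yi, square both sides:
(x - (-2))^2 + (y - 0)^2 = (x - (-2))^2 + (y - (-3))^2
The x^2 and y^2 terms cancel: 0x + (-6)y = 13 - 4 = 9
Simplify: y = -3/2
Locus: Perpendicular bisector of the segment from (-2, 0) to (-2, -3): the line y = -3/2


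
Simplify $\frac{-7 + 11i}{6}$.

Divisor is real, so divide each part by 6:
= -7/6 + (11/6)i


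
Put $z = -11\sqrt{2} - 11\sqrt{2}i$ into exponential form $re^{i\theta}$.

r = |z| = sqrt((-11*sqrt(2))^2 + (-11*sqrt(2))^2) = sqrt(242 + 242) = sqrt(484) = 22
θ = arctan(b/a) = arctan(-15.5563/-15.5563) (quadrant-adjusted) = -135° = -3π/4
z = 22e^(-i*3π/4)


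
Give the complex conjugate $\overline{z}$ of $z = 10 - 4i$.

If z = a + bi, then conjugate(z) = a - bi
conjugate(10 - 4i) = 10 + 4i


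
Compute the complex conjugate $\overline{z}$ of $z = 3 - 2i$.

If z = a + bi, then conjugate(z) = a - bi
conjugate(3 - 2i) = 3 + 2i


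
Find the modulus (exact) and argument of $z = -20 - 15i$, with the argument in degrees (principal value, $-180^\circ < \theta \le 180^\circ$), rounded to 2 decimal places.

|z| = sqrt((-20)^2 + (-15)^2) = 25
arg(z) = arctan(b/a) = arctan(-15/-20) (quadrant-adjusted) = -143.13°


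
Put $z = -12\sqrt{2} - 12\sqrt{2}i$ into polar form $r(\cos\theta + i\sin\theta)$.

r = |z| = sqrt(a^2 + b^2) = sqrt((-12*sqrt(2))^2 + (-12*sqrt(2))^2) = sqrt(288 + 288) = sqrt(576) = 24
θ = arctan(b/a) = arctan(-16.9706/-16.9706) (quadrant-adjusted) = 225°
z = 24(cos 225° + i sin 225°)


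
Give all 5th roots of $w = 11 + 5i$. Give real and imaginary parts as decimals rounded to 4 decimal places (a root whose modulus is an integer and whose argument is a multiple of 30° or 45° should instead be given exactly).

|w| = sqrt(146) ≈ 12.083046, arg(w) ≈ 24.443955°
Root modulus = sqrt(146)^(1/5) ≈ 1.646021
Root arguments: θ_k = (arg(w) + 360°k)/5 for k = 0, 1, ..., 4
Compute each root as (root modulus)(cos θ_k + i sin θ_k) using full-precision intermediates, then round to 4 decimal places.
Roots: 1.6400 + 0.1403i, 0.3734 + 1.6031i, -1.4093 + 0.8505i, -1.2444 - 1.0775i, 0.6402 - 1.5164i


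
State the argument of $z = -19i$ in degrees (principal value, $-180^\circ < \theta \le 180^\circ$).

a = 0 and b < 0, so z lies on the negative imaginary axis: θ = -90°


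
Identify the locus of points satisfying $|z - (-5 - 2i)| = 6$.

|z - z0| = r describes a circle centered at z0 with radius r
Here z0 = -5 - 2i and r = 6
Locus: Circle centered at (-5, -2) with radius 6


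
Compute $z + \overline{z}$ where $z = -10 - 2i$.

z + conjugate(z) = (a + bi) + (a - bi) = 2a
= 2 * (-10) = -20


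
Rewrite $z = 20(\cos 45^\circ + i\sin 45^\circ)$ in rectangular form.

a = r cos θ = 20 * sqrt(2)/2 = 10*sqrt(2)
b = r sin θ = 20 * sqrt(2)/2 = 10*sqrt(2)
z = 10*sqrt(2) + 10*sqrt(2)i


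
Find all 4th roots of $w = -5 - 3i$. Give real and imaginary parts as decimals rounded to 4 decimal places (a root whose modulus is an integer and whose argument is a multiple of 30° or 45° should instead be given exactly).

|w| = sqrt(34) ≈ 5.830952, arg(w) ≈ 210.963757°
Root modulus = sqrt(34)^(1/4) ≈ 1.553942
Root arguments: θ_k = (arg(w) + 360°k)/4 for k = 0, 1, ..., 3
Compute each root as (root modulus)(cos θ_k + i sin θ_k) using full-precision intermediates, then round to 4 decimal places.
Roots: 0.9408 + 1.2368i, -1.2368 + 0.9408i, -0.9408 - 1.2368i, 1.2368 - 0.9408i


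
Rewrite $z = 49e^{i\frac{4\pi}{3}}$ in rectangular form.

a = r cos θ = 49 * -1/2 = -49/2
b = r sin θ = 49 * -sqrt(3)/2 = -49*sqrt(3)/2
z = -49/2 - (49*sqrt(3)/2)i


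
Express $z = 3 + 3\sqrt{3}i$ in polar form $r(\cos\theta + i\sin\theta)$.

r = |z| = sqrt(a^2 + b^2) = sqrt((3)^2 + (3*sqrt(3))^2) = sqrt(9 + 27) = sqrt(36) = 6
θ = arctan(b/a) = arctan(5.1962/3) (quadrant-adjusted) = 60°
z = 6(cos 60° + i sin 60°)


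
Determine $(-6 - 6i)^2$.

(a + bi)^2 = a^2 - b^2 + 2abi
= (-6)^2 - (-6)^2 + 2*(-6)*(-6)i
= 72i


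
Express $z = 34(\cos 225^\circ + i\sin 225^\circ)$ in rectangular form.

a = r cos θ = 34 * -sqrt(2)/2 = -17*sqrt(2)
b = r sin θ = 34 * -sqrt(2)/2 = -17*sqrt(2)
z = -17*sqrt(2) - 17*sqrt(2)i


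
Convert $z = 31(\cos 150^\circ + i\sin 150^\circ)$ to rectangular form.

a = r cos θ = 31 * -sqrt(3)/2 = -31*sqrt(3)/2
b = r sin θ = 31 * 1/2 = 31/2
z = -31*sqrt(3)/2 + (31/2)i


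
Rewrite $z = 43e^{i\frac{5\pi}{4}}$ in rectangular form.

a = r cos θ = 43 * -sqrt(2)/2 = -43*sqrt(2)/2
b = r sin θ = 43 * -sqrt(2)/2 = -43*sqrt(2)/2
z = -43*sqrt(2)/2 - (43*sqrt(2)/2)i


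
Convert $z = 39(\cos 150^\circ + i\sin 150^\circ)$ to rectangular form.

a = r cos θ = 39 * -sqrt(3)/2 = -39*sqrt(3)/2
b = r sin θ = 39 * 1/2 = 39/2
z = -39*sqrt(3)/2 + (39/2)i


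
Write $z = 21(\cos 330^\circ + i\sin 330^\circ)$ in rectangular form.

a = r cos θ = 21 * sqrt(3)/2 = 21*sqrt(3)/2
b = r sin θ = 21 * -1/2 = -21/2
z = 21*sqrt(3)/2 - (21/2)i


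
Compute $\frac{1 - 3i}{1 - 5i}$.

Multiply numerator and denominator by conjugate (1 + 5i):
= (1 - 3i)(1 + 5i) / (1^2 + (-5)^2)
= (16 + 2i) / 26
Divide through by 2: (8 + i) / 13
= 8/13 + (1/13)i


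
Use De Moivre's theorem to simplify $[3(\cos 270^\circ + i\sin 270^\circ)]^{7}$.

By De Moivre: z^n = r^n(cos(nθ) + i sin(nθ))
= 3^7(cos(7*270°) + i sin(7*270°))
= 2187(cos 90° + i sin 90°)
= 2187i


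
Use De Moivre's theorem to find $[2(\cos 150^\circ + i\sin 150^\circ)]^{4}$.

By De Moivre: z^n = r^n(cos(nθ) + i sin(nθ))
= 2^4(cos(4*150°) + i sin(4*150°))
= 16(cos 240° + i sin 240°)
= -8 - 8*sqrt(3)i


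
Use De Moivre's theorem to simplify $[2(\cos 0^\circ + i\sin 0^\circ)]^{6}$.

By De Moivre: z^n = r^n(cos(nθ) + i sin(nθ))
= 2^6(cos(6*0°) + i sin(6*0°))
= 64(cos 0° + i sin 0°)
= 64


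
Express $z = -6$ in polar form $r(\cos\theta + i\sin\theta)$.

r = |z| = sqrt(a^2 + b^2) = sqrt((-6)^2 + (0)^2) = sqrt(36 + 0) = sqrt(36) = 6
b = 0 and a < 0, so z lies on the negative real axis: θ = 180°
z = 6(cos 180° + i sin 180°)


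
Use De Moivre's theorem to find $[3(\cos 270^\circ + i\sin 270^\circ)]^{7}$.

By De Moivre: z^n = r^n(cos(nθ) + i sin(nθ))
= 3^7(cos(7*270°) + i sin(7*270°))
= 2187(cos 90° + i sin 90°)
= 2187i


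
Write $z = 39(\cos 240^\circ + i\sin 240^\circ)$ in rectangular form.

a = r cos θ = 39 * -1/2 = -39/2
b = r sin θ = 39 * -sqrt(3)/2 = -39*sqrt(3)/2
z = -39/2 - (39*sqrt(3)/2)i


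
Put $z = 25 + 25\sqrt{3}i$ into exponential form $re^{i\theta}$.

r = |z| = sqrt((25)^2 + (25*sqrt(3))^2) = sqrt(625 + 1875) = sqrt(2500) = 50
θ = arctan(b/a) = arctan(43.3013/25) (quadrant-adjusted) = 60° = π/3
z = 50e^(i*π/3)


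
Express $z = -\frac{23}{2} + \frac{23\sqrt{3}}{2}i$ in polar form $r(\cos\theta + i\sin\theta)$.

r = |z| = sqrt(a^2 + b^2) = sqrt((-23/2)^2 + (23*sqrt(3)/2)^2) = sqrt(529/4 + 1587/4) = sqrt(529) = 23
θ = arctan(b/a) = arctan(19.9186/-11.5) (quadrant-adjusted) = 120°
z = 23(cos 120° + i sin 120°)


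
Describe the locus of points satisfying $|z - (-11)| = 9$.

|z - z0| = r describes a circle centered at z0 with radius r
Here z0 = -11 and r = 9
Locus: Circle centered at (-11, 0) with radius 9


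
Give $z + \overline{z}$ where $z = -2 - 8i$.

z + conjugate(z) = (a + bi) + (a - bi) = 2a
= 2 * (-2) = -4


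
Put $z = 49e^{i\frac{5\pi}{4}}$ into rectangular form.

a = r cos θ = 49 * -sqrt(2)/2 = -49*sqrt(2)/2
b = r sin θ = 49 * -sqrt(2)/2 = -49*sqrt(2)/2
z = -49*sqrt(2)/2 - (49*sqrt(2)/2)i


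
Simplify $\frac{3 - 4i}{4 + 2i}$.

Multiply numerator and denominator by conjugate (4 - 2i):
= (3 - 4i)(4 - 2i) / (4^2 + 2^2)
= (4 - 22i) / 20
Divide through by 2: (2 - 11i) / 10
= 1/5 - (11/10)i


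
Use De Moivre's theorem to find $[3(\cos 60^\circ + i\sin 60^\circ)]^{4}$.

By De Moivre: z^n = r^n(cos(nθ) + i sin(nθ))
= 3^4(cos(4*60°) + i sin(4*60°))
= 81(cos 240° + i sin 240°)
= -81/2 - (81*sqrt(3)/2)i


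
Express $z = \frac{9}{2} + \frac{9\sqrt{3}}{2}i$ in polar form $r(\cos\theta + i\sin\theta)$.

r = |z| = sqrt(a^2 + b^2) = sqrt((9/2)^2 + (9*sqrt(3)/2)^2) = sqrt(81/4 + 243/4) = sqrt(81) = 9
θ = arctan(b/a) = arctan(7.7942/4.5) (quadrant-adjusted) = 60°
z = 9(cos 60° + i sin 60°)


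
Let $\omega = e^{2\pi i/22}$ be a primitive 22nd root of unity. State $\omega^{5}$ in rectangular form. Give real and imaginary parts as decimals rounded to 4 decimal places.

ω^5 = e^(2πi·5/22) = e^(i·5π/11)
= cos(5π/11) + i sin(5π/11)
= 0.1423 + 0.9898i


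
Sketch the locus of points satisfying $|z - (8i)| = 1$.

|z - z0| = r describes a circle centered at z0 with radius r
Here z0 = 8i and r = 1
Locus: Circle centered at (0, 8) with radius 1


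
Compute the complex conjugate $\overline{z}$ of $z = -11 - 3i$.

If z = a + bi, then conjugate(z) = a - bi
conjugate(-11 - 3i) = -11 + 3i


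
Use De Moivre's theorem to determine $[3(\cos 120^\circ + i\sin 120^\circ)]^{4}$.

By De Moivre: z^n = r^n(cos(nθ) + i sin(nθ))
= 3^4(cos(4*120°) + i sin(4*120°))
= 81(cos 120° + i sin 120°)
= -81/2 + (81*sqrt(3)/2)i


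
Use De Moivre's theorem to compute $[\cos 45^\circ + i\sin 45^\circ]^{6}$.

By De Moivre: z^n = r^n(cos(nθ) + i sin(nθ))
= 1^6(cos(6*45°) + i sin(6*45°))
= 1(cos 270° + i sin 270°)
= -i


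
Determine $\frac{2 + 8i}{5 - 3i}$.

Multiply numerator and denominator by conjugate (5 + 3i):
= (2 + 8i)(5 + 3i) / (5^2 + (-3)^2)
= (-14 + 46i) / 34
Divide through by 2: (-7 + 23i) / 17
= -7/17 + (23/17)i


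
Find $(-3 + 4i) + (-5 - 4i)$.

(-3 + (-5)) + (4 + (-4))i = -8


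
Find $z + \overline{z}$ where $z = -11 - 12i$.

z + conjugate(z) = (a + bi) + (a - bi) = 2a
= 2 * (-11) = -22


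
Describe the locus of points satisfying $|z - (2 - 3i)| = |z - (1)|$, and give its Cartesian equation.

|z - z1| = |z - z2| means z is equidistant from z1 and z2,
i.e. the perpendicular bisector of the segment from (2, -3) to (1, 0) (midpoint (3/2, -3/2)).
With z = x + yi, square both sides:
(x - 2)^2 + (y - (-3))^2 = (x - 1)^2 + (y - 0)^2
The x^2 and y^2 terms cancel: -2x + 6y = 1 - 13 = -12
Simplify: x - 3y = 6
Locus: Perpendicular bisector of the segment from (2, -3) to (1, 0): the line x - 3y = 6


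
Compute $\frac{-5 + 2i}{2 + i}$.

Multiply numerator and denominator by conjugate (2 - i):
= (-5 + 2i)(2 - i) / (2^2 + 1^2)
= (-8 + 9i) / 5
= -8/5 + (9/5)i


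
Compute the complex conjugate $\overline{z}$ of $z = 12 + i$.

If z = a + bi, then conjugate(z) = a - bi
conjugate(12 + i) = 12 - i


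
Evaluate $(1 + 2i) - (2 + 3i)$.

(1 - 2) + (2 - 3)i = -1 - i


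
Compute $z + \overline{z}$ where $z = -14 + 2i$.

z + conjugate(z) = (a + bi) + (a - bi) = 2a
= 2 * (-14) = -28


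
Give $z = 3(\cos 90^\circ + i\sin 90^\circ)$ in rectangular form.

a = r cos θ = 3 * 0 = 0
b = r sin θ = 3 * 1 = 3
z = 3i


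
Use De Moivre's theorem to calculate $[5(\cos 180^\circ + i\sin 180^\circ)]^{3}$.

By De Moivre: z^n = r^n(cos(nθ) + i sin(nθ))
= 5^3(cos(3*180°) + i sin(3*180°))
= 125(cos 180° + i sin 180°)
= -125


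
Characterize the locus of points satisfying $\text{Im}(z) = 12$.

Im(z) = y where z = x + yi; the equation y = 12 is satisfied by all points with that y-coordinate
Locus: Horizontal line y = 12


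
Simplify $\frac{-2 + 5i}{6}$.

Divisor is real, so divide each part by 6:
= -1/3 + (5/6)i


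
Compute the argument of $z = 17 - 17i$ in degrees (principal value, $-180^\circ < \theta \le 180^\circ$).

θ = arctan(b/a) = arctan(-17/17) (quadrant-adjusted) = -45°


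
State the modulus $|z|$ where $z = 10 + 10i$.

|z| = sqrt(a^2 + b^2) = sqrt(10^2 + 10^2) = sqrt(200) = sqrt(200)


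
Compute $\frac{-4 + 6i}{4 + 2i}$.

Multiply numerator and denominator by conjugate (4 - 2i):
= (-4 + 6i)(4 - 2i) / (4^2 + 2^2)
= (-4 + 32i) / 20
Divide through by 4: (-1 + 8i) / 5
= -1/5 + (8/5)i


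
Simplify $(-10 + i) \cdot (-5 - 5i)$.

(a1*a2 - b1*b2) + (a1*b2 + b1*a2)i
= (50 - (-5)) + (50 + (-5))i
= 55 + 45i


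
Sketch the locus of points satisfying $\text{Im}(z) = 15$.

Im(z) = y where z = x + yi; the equation y = 15 is satisfied by all points with that y-coordinate
Locus: Horizontal line y = 15


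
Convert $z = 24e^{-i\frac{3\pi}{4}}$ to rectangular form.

a = r cos θ = 24 * -sqrt(2)/2 = -12*sqrt(2)
b = r sin θ = 24 * -sqrt(2)/2 = -12*sqrt(2)
z = -12*sqrt(2) - 12*sqrt(2)i


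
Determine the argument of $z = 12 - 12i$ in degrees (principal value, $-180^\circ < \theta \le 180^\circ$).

θ = arctan(b/a) = arctan(-12/12) (quadrant-adjusted) = -45°


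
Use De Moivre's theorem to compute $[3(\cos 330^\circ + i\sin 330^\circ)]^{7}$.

By De Moivre: z^n = r^n(cos(nθ) + i sin(nθ))
= 3^7(cos(7*330°) + i sin(7*330°))
= 2187(cos 150° + i sin 150°)
= -2187*sqrt(3)/2 + (2187/2)i


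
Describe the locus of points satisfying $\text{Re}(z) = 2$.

Re(z) = x where z = x + yi; the equation x = 2 is satisfied by all points with that x-coordinate
Locus: Vertical line x = 2


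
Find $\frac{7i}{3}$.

Divisor is real, so divide each part by 3:
= 0 + (7/3)i


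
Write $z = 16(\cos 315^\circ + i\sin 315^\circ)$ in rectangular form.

a = r cos θ = 16 * sqrt(2)/2 = 8*sqrt(2)
b = r sin θ = 16 * -sqrt(2)/2 = -8*sqrt(2)
z = 8*sqrt(2) - 8*sqrt(2)i


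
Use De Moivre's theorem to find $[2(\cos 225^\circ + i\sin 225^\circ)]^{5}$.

By De Moivre: z^n = r^n(cos(nθ) + i sin(nθ))
= 2^5(cos(5*225°) + i sin(5*225°))
= 32(cos 45° + i sin 45°)
= 16*sqrt(2) + 16*sqrt(2)i


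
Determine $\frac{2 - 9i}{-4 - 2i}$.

Multiply numerator and denominator by conjugate (-4 + 2i):
= (2 - 9i)(-4 + 2i) / ((-4)^2 + (-2)^2)
= (10 + 40i) / 20
Divide through by 10: (1 + 4i) / 2
= 1/2 + 2i


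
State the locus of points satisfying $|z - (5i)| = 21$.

|z - z0| = r describes a circle centered at z0 with radius r
Here z0 = 5i and r = 21
Locus: Circle centered at (0, 5) with radius 21


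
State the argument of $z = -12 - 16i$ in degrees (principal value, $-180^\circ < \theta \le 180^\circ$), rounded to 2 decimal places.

θ = arctan(b/a) = arctan(-16/-12) (quadrant-adjusted) = -126.87°


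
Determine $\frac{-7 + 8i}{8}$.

Divisor is real, so divide each part by 8:
= -7/8 + i


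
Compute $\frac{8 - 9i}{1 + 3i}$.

Multiply numerator and denominator by conjugate (1 - 3i):
= (8 - 9i)(1 - 3i) / (1^2 + 3^2)
= (-19 - 33i) / 10
= -19/10 - (33/10)i


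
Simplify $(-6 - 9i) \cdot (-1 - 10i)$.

(a1*a2 - b1*b2) + (a1*b2 + b1*a2)i
= (6 - 90) + (60 + 9)i
= -84 + 69i


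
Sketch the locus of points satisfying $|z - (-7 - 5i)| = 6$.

|z - z0| = r describes a circle centered at z0 with radius r
Here z0 = -7 - 5i and r = 6
Locus: Circle centered at (-7, -5) with radius 6


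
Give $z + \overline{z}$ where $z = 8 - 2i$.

z + conjugate(z) = (a + bi) + (a - bi) = 2a
= 2 * 8 = 16


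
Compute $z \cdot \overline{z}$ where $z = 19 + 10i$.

z * conjugate(z) = |z|^2 = a^2 + b^2
= 19^2 + 10^2 = 461


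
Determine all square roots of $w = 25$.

|w| = 25, arg(w) = 0°
Root modulus = 25^(1/2) = 5
Root arguments: θ_k = (0° + 360°k)/2 for k = 0, 1, ..., 1
Roots: 5, -5


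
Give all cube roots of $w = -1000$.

|w| = 1000, arg(w) = 180°
Root modulus = 1000^(1/3) = 10
Root arguments: θ_k = (180° + 360°k)/3 for k = 0, 1, ..., 2
Roots: 5 + 5*sqrt(3)i, -10, 5 - 5*sqrt(3)i


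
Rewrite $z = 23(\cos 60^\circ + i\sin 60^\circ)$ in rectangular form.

a = r cos θ = 23 * 1/2 = 23/2
b = r sin θ = 23 * sqrt(3)/2 = 23*sqrt(3)/2
z = 23/2 + (23*sqrt(3)/2)i


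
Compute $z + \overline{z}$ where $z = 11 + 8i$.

z + conjugate(z) = (a + bi) + (a - bi) = 2a
= 2 * 11 = 22


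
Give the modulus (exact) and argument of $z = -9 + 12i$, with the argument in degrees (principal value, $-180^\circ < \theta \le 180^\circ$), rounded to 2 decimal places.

|z| = sqrt((-9)^2 + 12^2) = 15
arg(z) = arctan(b/a) = arctan(12/-9) (quadrant-adjusted) = 126.87°


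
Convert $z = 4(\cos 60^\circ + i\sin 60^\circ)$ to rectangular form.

a = r cos θ = 4 * 1/2 = 2
b = r sin θ = 4 * sqrt(3)/2 = 2*sqrt(3)
z = 2 + 2*sqrt(3)i


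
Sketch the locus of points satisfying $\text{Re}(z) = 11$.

Re(z) = x where z = x + yi; the equation x = 11 is satisfied by all points with that x-coordinate
Locus: Vertical line x = 11


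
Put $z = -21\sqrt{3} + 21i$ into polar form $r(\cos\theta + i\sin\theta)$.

r = |z| = sqrt(a^2 + b^2) = sqrt((-21*sqrt(3))^2 + (21)^2) = sqrt(1323 + 441) = sqrt(1764) = 42
θ = arctan(b/a) = arctan(21/-36.3731) (quadrant-adjusted) = 150°
z = 42(cos 150° + i sin 150°)


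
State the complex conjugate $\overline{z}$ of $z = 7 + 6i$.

If z = a + bi, then conjugate(z) = a - bi
conjugate(7 + 6i) = 7 - 6i


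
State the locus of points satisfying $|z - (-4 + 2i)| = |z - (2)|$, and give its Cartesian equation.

|z - z1| = |z - z2| means z is equidistant from z1 and z2,
i.e. the perpendicular bisector of the segment from (-4, 2) to (2, 0) (midpoint (-1, 1)).
With z = x + yi, square both sides:
(x - (-4))^2 + (y - 2)^2 = (x - 2)^2 + (y - 0)^2
The x^2 and y^2 terms cancel: 12x + (-4)y = 4 - 20 = -16
Simplify: 3x - y = -4
Locus: Perpendicular bisector of the segment from (-4, 2) to (2, 0): the line 3x - y = -4


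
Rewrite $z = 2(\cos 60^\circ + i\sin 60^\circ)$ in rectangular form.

a = r cos θ = 2 * 1/2 = 1
b = r sin θ = 2 * sqrt(3)/2 = sqrt(3)
z = 1 + sqrt(3)i


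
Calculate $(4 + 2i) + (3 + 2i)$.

(4 + 3) + (2 + 2)i = 7 + 4i


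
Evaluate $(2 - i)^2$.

(a + bi)^2 = a^2 - b^2 + 2abi
= 2^2 - (-1)^2 + 2*2*(-1)i
= 3 - 4i


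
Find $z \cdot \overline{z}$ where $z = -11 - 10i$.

z * conjugate(z) = |z|^2 = a^2 + b^2
= (-11)^2 + (-10)^2 = 221


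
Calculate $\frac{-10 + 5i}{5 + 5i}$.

Multiply numerator and denominator by conjugate (5 - 5i):
= (-10 + 5i)(5 - 5i) / (5^2 + 5^2)
= (-25 + 75i) / 50
Divide through by 25: (-1 + 3i) / 2
= -1/2 + (3/2)i


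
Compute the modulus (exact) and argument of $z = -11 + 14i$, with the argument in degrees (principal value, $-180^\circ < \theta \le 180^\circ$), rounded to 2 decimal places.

|z| = sqrt((-11)^2 + 14^2) = sqrt(317)
arg(z) = arctan(b/a) = arctan(14/-11) (quadrant-adjusted) = 128.16°


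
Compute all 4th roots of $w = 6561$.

|w| = 6561, arg(w) = 0°
Root modulus = 6561^(1/4) = 9
Root arguments: θ_k = (0° + 360°k)/4 for k = 0, 1, ..., 3
Roots: 9, 9i, -9, -9i


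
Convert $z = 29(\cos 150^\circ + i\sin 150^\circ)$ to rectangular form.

a = r cos θ = 29 * -sqrt(3)/2 = -29*sqrt(3)/2
b = r sin θ = 29 * 1/2 = 29/2
z = -29*sqrt(3)/2 + (29/2)i


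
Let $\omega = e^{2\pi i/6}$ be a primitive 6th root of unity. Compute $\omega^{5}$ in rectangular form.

ω^5 = e^(2πi·5/6) = e^(i·5π/3)
= cos(5π/3) + i sin(5π/3)
= 1/2 - (sqrt(3)/2)i


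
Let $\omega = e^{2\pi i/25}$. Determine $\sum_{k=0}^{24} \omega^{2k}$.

Let ζ = ω^2 = e^(2πi·2/25). Since 25 ∤ 2, ζ ≠ 1.
Sum = Σ_{k=0}^{24} ζ^k = (ζ^25 - 1)/(ζ - 1) = (ω^{2·25} - 1)/(ζ - 1) = (1 - 1)/(ζ - 1) = 0


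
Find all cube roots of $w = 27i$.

|w| = 27, arg(w) = 90°
Root modulus = 27^(1/3) = 3
Root arguments: θ_k = (90° + 360°k)/3 for k = 0, 1, ..., 2
Roots: 3*sqrt(3)/2 + (3/2)i, -3*sqrt(3)/2 + (3/2)i, -3i


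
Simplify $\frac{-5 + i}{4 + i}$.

Multiply numerator and denominator by conjugate (4 - i):
= (-5 + i)(4 - i) / (4^2 + 1^2)
= (-19 + 9i) / 17
= -19/17 + (9/17)i


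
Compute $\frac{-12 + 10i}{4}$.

Divisor is real, so divide each part by 4:
= -3 + (5/2)i


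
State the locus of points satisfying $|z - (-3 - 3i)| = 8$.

|z - z0| = r describes a circle centered at z0 with radius r
Here z0 = -3 - 3i and r = 8
Locus: Circle centered at (-3, -3) with radius 8


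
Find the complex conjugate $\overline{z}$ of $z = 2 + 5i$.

If z = a + bi, then conjugate(z) = a - bi
conjugate(2 + 5i) = 2 - 5i


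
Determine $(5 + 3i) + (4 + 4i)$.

(5 + 4) + (3 + 4)i = 9 + 7i


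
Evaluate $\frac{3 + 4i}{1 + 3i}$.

Multiply numerator and denominator by conjugate (1 - 3i):
= (3 + 4i)(1 - 3i) / (1^2 + 3^2)
= (15 - 5i) / 10
Divide through by 5: (3 - i) / 2
= 3/2 - (1/2)i


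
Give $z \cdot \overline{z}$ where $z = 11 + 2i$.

z * conjugate(z) = |z|^2 = a^2 + b^2
= 11^2 + 2^2 = 125


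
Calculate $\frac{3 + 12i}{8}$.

Divisor is real, so divide each part by 8:
= 3/8 + (3/2)i


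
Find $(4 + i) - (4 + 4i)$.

(4 - 4) + (1 - 4)i = -3i


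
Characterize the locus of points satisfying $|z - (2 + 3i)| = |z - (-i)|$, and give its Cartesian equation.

|z - z1| = |z - z2| means z is equidistant from z1 and z2,
i.e. the perpendicular bisector of the segment from (2, 3) to (0, -1) (midpoint (1, 1)).
With z = x + yi, square both sides:
(x - 2)^2 + (y - 3)^2 = (x - 0)^2 + (y - (-1))^2
The x^2 and y^2 terms cancel: -4x + (-8)y = 1 - 13 = -12
Simplify: x + 2y = 3
Locus: Perpendicular bisector of the segment from (2, 3) to (0, -1): the line x + 2y = 3


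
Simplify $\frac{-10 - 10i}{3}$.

Divisor is real, so divide each part by 3:
= -10/3 - (10/3)i


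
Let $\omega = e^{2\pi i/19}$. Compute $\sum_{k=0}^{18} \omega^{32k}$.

Let ζ = ω^32 = e^(2πi·32/19). Since 19 ∤ 32, ζ ≠ 1.
Sum = Σ_{k=0}^{18} ζ^k = (ζ^19 - 1)/(ζ - 1) = (ω^{32·19} - 1)/(ζ - 1) = (1 - 1)/(ζ - 1) = 0


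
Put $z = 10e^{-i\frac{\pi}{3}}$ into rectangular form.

a = r cos θ = 10 * 1/2 = 5
b = r sin θ = 10 * -sqrt(3)/2 = -5*sqrt(3)
z = 5 - 5*sqrt(3)i


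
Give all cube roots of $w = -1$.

|w| = 1, arg(w) = 180°
Root modulus = 1^(1/3) = 1
Root arguments: θ_k = (180° + 360°k)/3 for k = 0, 1, ..., 2
Roots: 1/2 + (sqrt(3)/2)i, -1, 1/2 - (sqrt(3)/2)i


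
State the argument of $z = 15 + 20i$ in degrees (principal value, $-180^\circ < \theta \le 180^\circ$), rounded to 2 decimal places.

θ = arctan(b/a) = arctan(20/15) (quadrant-adjusted) = 53.13°


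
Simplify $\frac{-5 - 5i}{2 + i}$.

Multiply numerator and denominator by conjugate (2 - i):
= (-5 - 5i)(2 - i) / (2^2 + 1^2)
= (-15 - 5i) / 5
= -3 - i


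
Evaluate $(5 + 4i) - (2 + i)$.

(5 - 2) + (4 - 1)i = 3 + 3i


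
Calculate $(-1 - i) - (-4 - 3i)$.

(-1 - (-4)) + (-1 - (-3))i = 3 + 2i


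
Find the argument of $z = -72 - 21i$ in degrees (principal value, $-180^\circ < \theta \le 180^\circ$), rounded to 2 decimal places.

θ = arctan(b/a) = arctan(-21/-72) (quadrant-adjusted) = -163.74°


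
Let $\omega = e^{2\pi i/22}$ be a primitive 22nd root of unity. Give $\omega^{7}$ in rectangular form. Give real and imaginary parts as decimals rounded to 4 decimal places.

ω^7 = e^(2πi·7/22) = e^(i·7π/11)
= cos(7π/11) + i sin(7π/11)
= -0.4154 + 0.9096i


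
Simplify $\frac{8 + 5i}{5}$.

Divisor is real, so divide each part by 5:
= 8/5 + i


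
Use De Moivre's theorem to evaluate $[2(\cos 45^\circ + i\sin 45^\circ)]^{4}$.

By De Moivre: z^n = r^n(cos(nθ) + i sin(nθ))
= 2^4(cos(4*45°) + i sin(4*45°))
= 16(cos 180° + i sin 180°)
= -16


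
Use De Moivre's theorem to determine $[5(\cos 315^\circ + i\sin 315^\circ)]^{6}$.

By De Moivre: z^n = r^n(cos(nθ) + i sin(nθ))
= 5^6(cos(6*315°) + i sin(6*315°))
= 15625(cos 90° + i sin 90°)
= 15625i


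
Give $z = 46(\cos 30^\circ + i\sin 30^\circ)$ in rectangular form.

a = r cos θ = 46 * sqrt(3)/2 = 23*sqrt(3)
b = r sin θ = 46 * 1/2 = 23
z = 23*sqrt(3) + 23i


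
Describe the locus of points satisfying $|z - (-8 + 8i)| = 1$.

|z - z0| = r describes a circle centered at z0 with radius r
Here z0 = -8 + 8i and r = 1
Locus: Circle centered at (-8, 8) with radius 1


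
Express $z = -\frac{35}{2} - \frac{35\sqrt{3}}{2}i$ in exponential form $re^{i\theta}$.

r = |z| = sqrt((-35/2)^2 + (-35*sqrt(3)/2)^2) = sqrt(1225/4 + 3675/4) = sqrt(1225) = 35
θ = arctan(b/a) = arctan(-30.3109/-17.5) (quadrant-adjusted) = -120° = -2π/3
z = 35e^(-i*2π/3)


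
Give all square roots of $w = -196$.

|w| = 196, arg(w) = 180°
Root modulus = 196^(1/2) = 14
Root arguments: θ_k = (180° + 360°k)/2 for k = 0, 1, ..., 1
Roots: 14i, -14i


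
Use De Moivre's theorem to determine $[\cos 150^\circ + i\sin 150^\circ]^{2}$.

By De Moivre: z^n = r^n(cos(nθ) + i sin(nθ))
= 1^2(cos(2*150°) + i sin(2*150°))
= 1(cos 300° + i sin 300°)
= 1/2 - (sqrt(3)/2)i


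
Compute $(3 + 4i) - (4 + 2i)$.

(3 - 4) + (4 - 2)i = -1 + 2i


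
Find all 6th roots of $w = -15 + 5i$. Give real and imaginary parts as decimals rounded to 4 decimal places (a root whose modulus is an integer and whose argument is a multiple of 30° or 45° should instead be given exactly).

|w| = sqrt(250) ≈ 15.811388, arg(w) ≈ 161.565051°
Root modulus = sqrt(250)^(1/6) ≈ 1.584267
Root arguments: θ_k = (arg(w) + 360°k)/6 for k = 0, 1, ..., 5
Compute each root as (root modulus)(cos θ_k + i sin θ_k) using full-precision intermediates, then round to 4 decimal places.
Roots: 1.4125 + 0.7175i, 0.0849 + 1.5820i, -1.3276 + 0.8645i, -1.4125 - 0.7175i, -0.0849 - 1.5820i, 1.3276 - 0.8645i


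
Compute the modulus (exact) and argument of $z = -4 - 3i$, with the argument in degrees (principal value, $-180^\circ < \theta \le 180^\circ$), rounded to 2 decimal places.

|z| = sqrt((-4)^2 + (-3)^2) = 5
arg(z) = arctan(b/a) = arctan(-3/-4) (quadrant-adjusted) = -143.13°


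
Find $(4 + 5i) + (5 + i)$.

(4 + 5) + (5 + 1)i = 9 + 6i


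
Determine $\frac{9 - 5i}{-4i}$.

Multiply numerator and denominator by conjugate (4i):
= (9 - 5i)(4i) / (0^2 + (-4)^2)
= (20 + 36i) / 16
Divide through by 4: (5 + 9i) / 4
= 5/4 + (9/4)i


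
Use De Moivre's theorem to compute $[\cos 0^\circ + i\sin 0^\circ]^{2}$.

By De Moivre: z^n = r^n(cos(nθ) + i sin(nθ))
= 1^2(cos(2*0°) + i sin(2*0°))
= 1(cos 0° + i sin 0°)
= 1


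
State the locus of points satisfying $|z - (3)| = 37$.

|z - z0| = r describes a circle centered at z0 with radius r
Here z0 = 3 and r = 37
Locus: Circle centered at (3, 0) with radius 37


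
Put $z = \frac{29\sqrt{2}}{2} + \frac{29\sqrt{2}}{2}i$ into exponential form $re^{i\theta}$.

r = |z| = sqrt((29*sqrt(2)/2)^2 + (29*sqrt(2)/2)^2) = sqrt(841/2 + 841/2) = sqrt(841) = 29
θ = arctan(b/a) = arctan(20.5061/20.5061) (quadrant-adjusted) = 45° = π/4
z = 29e^(i*π/4)


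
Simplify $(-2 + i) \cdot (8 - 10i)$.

(a1*a2 - b1*b2) + (a1*b2 + b1*a2)i
= (-16 - (-10)) + (20 + 8)i
= -6 + 28i


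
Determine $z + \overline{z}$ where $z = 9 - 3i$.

z + conjugate(z) = (a + bi) + (a - bi) = 2a
= 2 * 9 = 18


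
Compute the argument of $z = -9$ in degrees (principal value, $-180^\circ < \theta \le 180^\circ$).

b = 0 and a < 0, so z lies on the negative real axis: θ = 180°


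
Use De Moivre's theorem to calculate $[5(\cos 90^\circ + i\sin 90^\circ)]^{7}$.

By De Moivre: z^n = r^n(cos(nθ) + i sin(nθ))
= 5^7(cos(7*90°) + i sin(7*90°))
= 78125(cos 270° + i sin 270°)
= -78125i


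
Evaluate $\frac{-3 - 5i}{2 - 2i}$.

Multiply numerator and denominator by conjugate (2 + 2i):
= (-3 - 5i)(2 + 2i) / (2^2 + (-2)^2)
= (4 - 16i) / 8
Divide through by 4: (1 - 4i) / 2
= 1/2 - 2i


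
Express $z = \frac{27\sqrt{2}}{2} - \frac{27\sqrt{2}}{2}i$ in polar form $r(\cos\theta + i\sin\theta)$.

r = |z| = sqrt(a^2 + b^2) = sqrt((27*sqrt(2)/2)^2 + (-27*sqrt(2)/2)^2) = sqrt(729/2 + 729/2) = sqrt(729) = 27
θ = arctan(b/a) = arctan(-19.0919/19.0919) (quadrant-adjusted) = 315°
z = 27(cos 315° + i sin 315°)


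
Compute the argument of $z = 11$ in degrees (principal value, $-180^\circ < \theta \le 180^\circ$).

b = 0 and a > 0, so z lies on the positive real axis: θ = 0°


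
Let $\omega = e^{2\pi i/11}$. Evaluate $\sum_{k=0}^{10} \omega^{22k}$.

Since 11 divides 22, ω^22 = (ω^11)^2 = 1^2 = 1, so every term is 1.
Sum = 11 · 1 = 11


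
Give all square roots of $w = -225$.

|w| = 225, arg(w) = 180°
Root modulus = 225^(1/2) = 15
Root arguments: θ_k = (180° + 360°k)/2 for k = 0, 1, ..., 1
Roots: 15i, -15i


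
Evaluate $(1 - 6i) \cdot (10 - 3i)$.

(a1*a2 - b1*b2) + (a1*b2 + b1*a2)i
= (10 - 18) + (-3 + (-60))i
= -8 - 63i


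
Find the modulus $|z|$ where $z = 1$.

|z| = sqrt(a^2 + b^2) = sqrt(1^2 + 0^2) = sqrt(1) = 1


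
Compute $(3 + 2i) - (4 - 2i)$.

(3 - 4) + (2 - (-2))i = -1 + 4i


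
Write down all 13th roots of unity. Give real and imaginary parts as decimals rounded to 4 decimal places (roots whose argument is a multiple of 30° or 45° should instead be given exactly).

ω_k = e^(2πik/13) = cos(2πk/13) + i sin(2πk/13) for k = 0, 1, ..., 12
Roots: 1, 0.8855 + 0.4647i, 0.5681 + 0.8230i, 0.1205 + 0.9927i, -0.3546 + 0.9350i, -0.7485 + 0.6631i, -0.9709 + 0.2393i, -0.9709 - 0.2393i, -0.7485 - 0.6631i, -0.3546 - 0.9350i, 0.1205 - 0.9927i, 0.5681 - 0.8230i, 0.8855 - 0.4647i


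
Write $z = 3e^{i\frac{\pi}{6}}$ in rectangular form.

a = r cos θ = 3 * sqrt(3)/2 = 3*sqrt(3)/2
b = r sin θ = 3 * 1/2 = 3/2
z = 3*sqrt(3)/2 + (3/2)i


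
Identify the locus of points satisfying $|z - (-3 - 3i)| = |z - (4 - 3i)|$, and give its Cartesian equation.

|z - z1| = |z - z2| means z is equidistant from z1 and z2,
i.e. the perpendicular bisector of the segment from (-3, -3) to (4, -3) (midpoint (1/2, -3)).
With z = x + yi, square both sides:
(x - (-3))^2 + (y - (-3))^2 = (x - 4)^2 + (y - (-3))^2
The x^2 and y^2 terms cancel: 14x + 0y = 25 - 18 = 7
Simplify: x = 1/2
Locus: Perpendicular bisector of the segment from (-3, -3) to (4, -3): the line x = 1/2


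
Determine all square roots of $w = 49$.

|w| = 49, arg(w) = 0°
Root modulus = 49^(1/2) = 7
Root arguments: θ_k = (0° + 360°k)/2 for k = 0, 1, ..., 1
Roots: 7, -7


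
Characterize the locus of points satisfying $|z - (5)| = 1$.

|z - z0| = r describes a circle centered at z0 with radius r
Here z0 = 5 and r = 1
Locus: Circle centered at (5, 0) with radius 1


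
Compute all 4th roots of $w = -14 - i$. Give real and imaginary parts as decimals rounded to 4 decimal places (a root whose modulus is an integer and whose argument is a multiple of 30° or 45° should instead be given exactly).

|w| = sqrt(197) ≈ 14.035669, arg(w) ≈ 184.085617°
Root modulus = sqrt(197)^(1/4) ≈ 1.935567
Root arguments: θ_k = (arg(w) + 360°k)/4 for k = 0, 1, ..., 3
Compute each root as (root modulus)(cos θ_k + i sin θ_k) using full-precision intermediates, then round to 4 decimal places.
Roots: 1.3440 + 1.3928i, -1.3928 + 1.3440i, -1.3440 - 1.3928i, 1.3928 - 1.3440i


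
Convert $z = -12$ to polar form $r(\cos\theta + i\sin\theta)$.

r = |z| = sqrt(a^2 + b^2) = sqrt((-12)^2 + (0)^2) = sqrt(144 + 0) = sqrt(144) = 12
b = 0 and a < 0, so z lies on the negative real axis: θ = 180°
z = 12(cos 180° + i sin 180°)


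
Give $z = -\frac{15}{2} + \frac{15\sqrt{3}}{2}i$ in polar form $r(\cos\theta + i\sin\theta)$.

r = |z| = sqrt(a^2 + b^2) = sqrt((-15/2)^2 + (15*sqrt(3)/2)^2) = sqrt(225/4 + 675/4) = sqrt(225) = 15
θ = arctan(b/a) = arctan(12.9904/-7.5) (quadrant-adjusted) = 120°
z = 15(cos 120° + i sin 120°)


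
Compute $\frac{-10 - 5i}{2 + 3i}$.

Multiply numerator and denominator by conjugate (2 - 3i):
= (-10 - 5i)(2 - 3i) / (2^2 + 3^2)
= (-35 + 20i) / 13
= -35/13 + (20/13)i


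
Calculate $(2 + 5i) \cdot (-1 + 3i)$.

(a1*a2 - b1*b2) + (a1*b2 + b1*a2)i
= (-2 - 15) + (6 + (-5))i
= -17 + i


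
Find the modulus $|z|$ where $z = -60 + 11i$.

|z| = sqrt(a^2 + b^2) = sqrt((-60)^2 + 11^2) = sqrt(3721) = 61


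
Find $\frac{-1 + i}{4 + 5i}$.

Multiply numerator and denominator by conjugate (4 - 5i):
= (-1 + i)(4 - 5i) / (4^2 + 5^2)
= (1 + 9i) / 41
= 1/41 + (9/41)i


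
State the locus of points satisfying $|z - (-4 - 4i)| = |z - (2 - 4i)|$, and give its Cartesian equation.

|z - z1| = |z - z2| means z is equidistant from z1 and z2,
i.e. the perpendicular bisector of the segment from (-4, -4) to (2, -4) (midpoint (-1, -4)).
With z = x + yi, square both sides:
(x - (-4))^2 + (y - (-4))^2 = (x - 2)^2 + (y - (-4))^2
The x^2 and y^2 terms cancel: 12x + 0y = 20 - 32 = -12
Simplify: x = -1
Locus: Perpendicular bisector of the segment from (-4, -4) to (2, -4): the line x = -1


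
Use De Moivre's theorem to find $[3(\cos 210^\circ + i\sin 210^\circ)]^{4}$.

By De Moivre: z^n = r^n(cos(nθ) + i sin(nθ))
= 3^4(cos(4*210°) + i sin(4*210°))
= 81(cos 120° + i sin 120°)
= -81/2 + (81*sqrt(3)/2)i


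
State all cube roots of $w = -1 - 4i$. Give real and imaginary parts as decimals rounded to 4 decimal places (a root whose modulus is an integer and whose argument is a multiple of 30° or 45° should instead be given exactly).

|w| = sqrt(17) ≈ 4.123106, arg(w) ≈ 255.963757°
Root modulus = sqrt(17)^(1/3) ≈ 1.603522
Root arguments: θ_k = (arg(w) + 360°k)/3 for k = 0, 1, ..., 2
Compute each root as (root modulus)(cos θ_k + i sin θ_k) using full-precision intermediates, then round to 4 decimal places.
Roots: 0.1308 + 1.5982i, -1.4495 - 0.6858i, 1.3187 - 0.9124i


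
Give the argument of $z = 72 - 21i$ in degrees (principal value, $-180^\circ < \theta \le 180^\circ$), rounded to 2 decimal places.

θ = arctan(b/a) = arctan(-21/72) (quadrant-adjusted) = -16.26°


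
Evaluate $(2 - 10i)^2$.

(a + bi)^2 = a^2 - b^2 + 2abi
= 2^2 - (-10)^2 + 2*2*(-10)i
= -96 - 40i


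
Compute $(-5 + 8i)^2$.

(a + bi)^2 = a^2 - b^2 + 2abi
= (-5)^2 - 8^2 + 2*(-5)*8i
= -39 - 80i


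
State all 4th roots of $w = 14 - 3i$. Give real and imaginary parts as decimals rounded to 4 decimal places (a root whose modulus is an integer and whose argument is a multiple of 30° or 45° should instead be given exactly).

|w| = sqrt(205) ≈ 14.317821, arg(w) ≈ 347.905243°
Root modulus = sqrt(205)^(1/4) ≈ 1.945222
Root arguments: θ_k = (arg(w) + 360°k)/4 for k = 0, 1, ..., 3
Compute each root as (root modulus)(cos θ_k + i sin θ_k) using full-precision intermediates, then round to 4 decimal places.
Roots: 0.1026 + 1.9425i, -1.9425 + 0.1026i, -0.1026 - 1.9425i, 1.9425 - 0.1026i
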